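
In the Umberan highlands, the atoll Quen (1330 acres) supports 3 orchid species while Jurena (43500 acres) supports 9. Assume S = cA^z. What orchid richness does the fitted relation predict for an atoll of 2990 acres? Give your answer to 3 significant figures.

3.87

z = ln(9/3) / ln(43500/1330) = 1.0986 / 3.4876 = 0.3150
c = 3 / 1330^0.3150 = 3 / 9.639 = 0.3112
S₃ = 0.3112 × 2990^0.3150 = 0.3112 × 12.44 ≈ 3.872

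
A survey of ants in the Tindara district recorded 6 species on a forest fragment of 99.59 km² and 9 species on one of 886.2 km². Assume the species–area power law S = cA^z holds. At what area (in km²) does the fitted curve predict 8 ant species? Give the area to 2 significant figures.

470 km²

z = ln(9/6) / ln(886.2/99.59) = 0.4055 / 2.1859 = 0.1855
c = 6 / 99.59^0.1855 = 6 / 2.348 = 2.556
A = (8/2.556)^(1/0.1855) ⇒ ln A = ln(3.13)/0.1855 = 6.1520
A = e^6.1520 ≈ 469.6 km²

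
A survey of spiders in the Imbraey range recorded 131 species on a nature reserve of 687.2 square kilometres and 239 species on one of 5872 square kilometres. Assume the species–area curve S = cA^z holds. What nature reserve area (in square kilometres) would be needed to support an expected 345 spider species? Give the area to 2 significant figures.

22000 square kilometres

z = ln(239/131) / ln(5872/687.2) = 0.6013 / 2.1453 = 0.2803
c = 131 / 687.2^0.2803 = 131 / 6.239 = 21
A = (345/21)^(1/0.2803) ⇒ ln A = ln(16.43)/0.2803 = 9.9877
A = e^9.9877 ≈ 21757 square kilometres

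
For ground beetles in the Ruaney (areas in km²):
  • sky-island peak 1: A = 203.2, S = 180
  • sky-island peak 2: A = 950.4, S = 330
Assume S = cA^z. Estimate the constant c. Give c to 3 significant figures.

z = ln(S₂/S₁) / ln(A₂/A₁) = ln(330/180) / ln(950.4/203.2) = 0.6061 / 1.5427 = 0.3929
c = S₁ / A₁^z = 180 / 203.2^0.3929 = 180 / 8.069 = 22.31

22.3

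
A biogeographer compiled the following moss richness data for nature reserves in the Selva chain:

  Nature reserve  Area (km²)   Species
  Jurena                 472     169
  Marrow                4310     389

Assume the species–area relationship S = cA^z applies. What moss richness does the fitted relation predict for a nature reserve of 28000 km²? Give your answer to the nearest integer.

788

z = ln(389/169) / ln(4310/472) = 0.8337 / 2.2117 = 0.3769
c = 169 / 472^0.3769 = 169 / 10.18 = 16.59
S₃ = 16.59 × 28000^0.3769 = 16.59 × 47.46 ≈ 787.6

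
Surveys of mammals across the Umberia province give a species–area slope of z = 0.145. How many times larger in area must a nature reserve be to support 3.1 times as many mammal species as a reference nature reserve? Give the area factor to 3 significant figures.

2450

(A₂/A₁)^0.145 = 3.1, so A₂/A₁ = 3.1^(1/0.145) = 3.1^6.897
ln(A₂/A₁) = ln 3.1 / 0.145 = 1.1314 / 0.145 = 7.8028
A₂/A₁ = e^7.8028 ≈ 2447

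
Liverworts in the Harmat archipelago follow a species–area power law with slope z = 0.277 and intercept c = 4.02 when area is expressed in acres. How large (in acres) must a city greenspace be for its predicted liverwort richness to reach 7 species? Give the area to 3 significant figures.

7 = 4.02 × A^0.277  ⇒  A^0.277 = 7/4.02 = 1.741
ln A = ln(1.741) / 0.277 = 0.5546 / 0.277 = 2.0023
A = e^2.0023 ≈ 7.406 acres

7.41 acres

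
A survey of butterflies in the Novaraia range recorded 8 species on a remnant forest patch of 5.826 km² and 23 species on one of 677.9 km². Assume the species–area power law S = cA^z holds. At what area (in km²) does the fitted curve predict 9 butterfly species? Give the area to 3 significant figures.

z = ln(23/8) / ln(677.9/5.826) = 1.0561 / 4.7567 = 0.2220
c = 8 / 5.826^0.2220 = 8 / 1.479 = 5.41
A = (9/5.41)^(1/0.2220) ⇒ ln A = ln(1.664)/0.2220 = 2.2928
A = e^2.2928 ≈ 9.903 km²

9.90 km²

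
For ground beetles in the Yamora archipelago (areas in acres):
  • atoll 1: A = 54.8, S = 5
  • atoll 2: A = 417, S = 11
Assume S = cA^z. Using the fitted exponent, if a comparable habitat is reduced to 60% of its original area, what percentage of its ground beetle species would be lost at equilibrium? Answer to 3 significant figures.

18.0%

z = ln(11/5) / ln(417/54.8) = 0.7885 / 2.0294 = 0.3885
S_new/S_old = (A_new/A_old)^z = 0.6^0.3885 = exp(0.3885 × -0.5108) = 0.82
Fraction lost = 1 − 0.82 = 0.18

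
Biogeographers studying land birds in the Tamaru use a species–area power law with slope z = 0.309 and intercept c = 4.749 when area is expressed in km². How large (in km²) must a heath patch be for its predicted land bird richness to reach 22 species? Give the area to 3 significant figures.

22 = 4.749 × A^0.309  ⇒  A^0.309 = 22/4.749 = 4.633
ln A = ln(4.633) / 0.309 = 1.5331 / 0.309 = 4.9615
A = e^4.9615 ≈ 142.8 km²

143 km²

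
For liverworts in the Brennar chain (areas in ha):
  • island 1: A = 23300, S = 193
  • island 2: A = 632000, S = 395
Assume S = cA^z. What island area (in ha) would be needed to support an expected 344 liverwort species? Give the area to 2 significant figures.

z = ln(395/193) / ln(632000/23300) = 0.7162 / 3.3004 = 0.2170
c = 193 / 23300^0.2170 = 193 / 8.866 = 21.77
A = (344/21.77)^(1/0.2170) ⇒ ln A = ln(15.8)/0.2170 = 12.7196
A = e^12.7196 ≈ 334227 ha

330000 ha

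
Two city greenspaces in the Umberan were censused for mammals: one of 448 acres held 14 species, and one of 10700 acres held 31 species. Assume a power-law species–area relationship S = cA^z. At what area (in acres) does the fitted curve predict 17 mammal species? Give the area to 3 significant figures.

972 acres

z = ln(31/14) / ln(10700/448) = 0.7949 / 3.1732 = 0.2505
c = 14 / 448^0.2505 = 14 / 4.615 = 3.034
A = (17/3.034)^(1/0.2505) ⇒ ln A = ln(5.604)/0.2505 = 6.8798
A = e^6.8798 ≈ 972.5 acres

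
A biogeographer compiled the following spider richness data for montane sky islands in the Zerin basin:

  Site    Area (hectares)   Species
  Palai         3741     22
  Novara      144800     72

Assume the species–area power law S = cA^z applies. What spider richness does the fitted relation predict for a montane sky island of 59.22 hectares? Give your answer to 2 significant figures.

z = ln(72/22) / ln(144800/3741) = 1.1856 / 3.6560 = 0.3243
c = 22 / 3741^0.3243 = 22 / 14.41 = 1.527
S₃ = 1.527 × 59.22^0.3243 = 1.527 × 3.757 ≈ 5.735

5.7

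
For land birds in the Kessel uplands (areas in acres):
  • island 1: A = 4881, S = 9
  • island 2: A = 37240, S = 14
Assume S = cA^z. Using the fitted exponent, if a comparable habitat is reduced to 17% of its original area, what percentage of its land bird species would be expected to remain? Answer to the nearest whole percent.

68%

z = ln(14/9) / ln(37240/4881) = 0.4418 / 2.0320 = 0.2174
S_new/S_old = (A_new/A_old)^z = 0.17^0.2174 = exp(0.2174 × -1.7720) = 0.6803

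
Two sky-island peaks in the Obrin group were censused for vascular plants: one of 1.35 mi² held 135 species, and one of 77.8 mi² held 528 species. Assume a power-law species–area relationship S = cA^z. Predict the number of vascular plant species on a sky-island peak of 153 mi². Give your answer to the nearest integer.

z = ln(528/135) / ln(77.8/1.35) = 1.3638 / 4.0540 = 0.3364
c = 135 / 1.35^0.3364 = 135 / 1.106 = 122
S₃ = 122 × 153^0.3364 = 122 × 5.432 ≈ 662.9

663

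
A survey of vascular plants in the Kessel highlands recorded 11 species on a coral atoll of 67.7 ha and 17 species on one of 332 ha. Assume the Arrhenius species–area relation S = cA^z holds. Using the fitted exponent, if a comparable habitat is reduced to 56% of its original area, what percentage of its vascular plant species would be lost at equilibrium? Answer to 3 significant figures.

z = ln(17/11) / ln(332/67.7) = 0.4353 / 1.5900 = 0.2738
S_new/S_old = (A_new/A_old)^z = 0.56^0.2738 = exp(0.2738 × -0.5798) = 0.8532
Fraction lost = 1 − 0.8532 = 0.1468

14.7%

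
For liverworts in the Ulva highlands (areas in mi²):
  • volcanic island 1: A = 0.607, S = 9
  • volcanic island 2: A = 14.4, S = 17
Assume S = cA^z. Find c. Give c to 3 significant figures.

9.95

z = ln(S₂/S₁) / ln(A₂/A₁) = ln(17/9) / ln(14.4/0.607) = 0.6360 / 3.1665 = 0.2009
c = S₁ / A₁^z = 9 / 0.607^0.2009 = 9 / 0.9046 = 9.949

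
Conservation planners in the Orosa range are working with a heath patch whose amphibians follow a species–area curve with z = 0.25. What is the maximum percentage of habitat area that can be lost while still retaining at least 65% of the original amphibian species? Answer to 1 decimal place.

Need (A_new/A_old)^0.25 = 0.65, so A_new/A_old = 0.65^(1/0.25) = 0.65^4
ln(A_new/A_old) = ln 0.65 / 0.25 = -0.4308 / 0.25 = -1.7231
A_new/A_old = e^-1.7231 ≈ 0.1785
Fraction that can be lost = 1 − 0.1785 = 0.8215

82.1%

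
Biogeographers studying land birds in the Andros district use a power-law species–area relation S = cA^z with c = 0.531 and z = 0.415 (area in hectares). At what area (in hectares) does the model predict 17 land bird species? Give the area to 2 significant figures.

4200 hectares

17 = 0.531 × A^0.415  ⇒  A^0.415 = 17/0.531 = 32.02
ln A = ln(32.02) / 0.415 = 3.4662 / 0.415 = 8.3523
A = e^8.3523 ≈ 4240 hectares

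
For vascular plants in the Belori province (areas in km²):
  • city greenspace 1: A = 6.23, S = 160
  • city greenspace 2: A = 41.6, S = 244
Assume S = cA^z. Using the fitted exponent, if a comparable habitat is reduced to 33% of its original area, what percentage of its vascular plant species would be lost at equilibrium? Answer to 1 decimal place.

21.8%

z = ln(244/160) / ln(41.6/6.23) = 0.4220 / 1.8987 = 0.2223
S_new/S_old = (A_new/A_old)^z = 0.33^0.2223 = exp(0.2223 × -1.1087) = 0.7816
Fraction lost = 1 − 0.7816 = 0.2184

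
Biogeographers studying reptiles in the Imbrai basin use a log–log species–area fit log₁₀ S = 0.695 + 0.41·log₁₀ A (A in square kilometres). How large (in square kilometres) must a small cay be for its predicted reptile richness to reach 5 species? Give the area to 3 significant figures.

1.02 square kilometres

5 = 4.955 × A^0.41  ⇒  A^0.41 = 5/4.955 = 1.009
ln A = ln(1.009) / 0.41 = 0.0091 / 0.41 = 0.0223
A = e^0.0223 ≈ 1.023 square kilometres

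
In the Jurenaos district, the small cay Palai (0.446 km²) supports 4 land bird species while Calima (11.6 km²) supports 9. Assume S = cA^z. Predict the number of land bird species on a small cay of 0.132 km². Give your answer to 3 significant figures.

2.95

z = ln(9/4) / ln(11.6/0.446) = 0.8109 / 3.2584 = 0.2489
c = 4 / 0.446^0.2489 = 4 / 0.818 = 4.89
S₃ = 4.89 × 0.132^0.2489 = 4.89 × 0.6041 ≈ 2.954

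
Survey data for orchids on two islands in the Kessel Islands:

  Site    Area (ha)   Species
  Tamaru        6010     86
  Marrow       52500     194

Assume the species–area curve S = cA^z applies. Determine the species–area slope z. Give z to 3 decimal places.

Taking logs: ln S = ln c + z ln A, so z = (ln S₂ − ln S₁)/(ln A₂ − ln A₁).
z = ln(194/86) / ln(52500/6010) = ln(2.256) / ln(8.735) = 0.8135 / 2.1674 = 0.3753

0.375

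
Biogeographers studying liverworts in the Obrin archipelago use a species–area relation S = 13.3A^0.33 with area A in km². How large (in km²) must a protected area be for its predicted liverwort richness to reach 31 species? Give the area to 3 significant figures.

13.0 km²

31 = 13.3 × A^0.33  ⇒  A^0.33 = 31/13.3 = 2.331
ln A = ln(2.331) / 0.33 = 0.8462 / 0.33 = 2.5643
A = e^2.5643 ≈ 12.99 km²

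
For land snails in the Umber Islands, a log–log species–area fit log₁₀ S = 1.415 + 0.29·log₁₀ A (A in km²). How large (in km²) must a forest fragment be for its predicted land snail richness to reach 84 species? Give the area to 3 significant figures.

84 = 26 × A^0.29  ⇒  A^0.29 = 84/26 = 3.231
ln A = ln(3.231) / 0.29 = 1.1727 / 0.29 = 4.0437
A = e^4.0437 ≈ 57.03 km²

57.0 km²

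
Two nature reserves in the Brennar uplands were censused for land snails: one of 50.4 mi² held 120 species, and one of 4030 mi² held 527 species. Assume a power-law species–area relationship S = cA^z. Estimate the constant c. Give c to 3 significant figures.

31.9

z = ln(S₂/S₁) / ln(A₂/A₁) = ln(527/120) / ln(4030/50.4) = 1.4797 / 4.3815 = 0.3377
c = S₁ / A₁^z = 120 / 50.4^0.3377 = 120 / 3.758 = 31.93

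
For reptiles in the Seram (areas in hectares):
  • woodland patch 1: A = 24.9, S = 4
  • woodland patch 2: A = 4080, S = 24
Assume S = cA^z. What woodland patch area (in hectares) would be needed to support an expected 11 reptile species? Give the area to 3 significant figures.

z = ln(24/4) / ln(4080/24.9) = 1.7918 / 5.0990 = 0.3514
c = 4 / 24.9^0.3514 = 4 / 3.095 = 1.293
A = (11/1.293)^(1/0.3514) ⇒ ln A = ln(8.51)/0.3514 = 6.0937
A = e^6.0937 ≈ 443 hectares

443 hectares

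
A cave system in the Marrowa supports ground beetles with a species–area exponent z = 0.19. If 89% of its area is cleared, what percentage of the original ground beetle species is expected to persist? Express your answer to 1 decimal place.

S_new/S_old = (A_new/A_old)^z = 0.11^0.19
= exp(0.19 × ln 0.11) = exp(0.19 × -2.2073) = exp(-0.4194) ≈ 0.6575

65.7%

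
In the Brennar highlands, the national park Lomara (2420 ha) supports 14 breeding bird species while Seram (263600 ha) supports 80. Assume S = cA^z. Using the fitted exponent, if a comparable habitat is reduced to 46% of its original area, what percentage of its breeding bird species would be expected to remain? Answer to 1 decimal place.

z = ln(80/14) / ln(263600/2420) = 1.7430 / 4.6907 = 0.3716
S_new/S_old = (A_new/A_old)^z = 0.46^0.3716 = exp(0.3716 × -0.7765) = 0.7494

74.9%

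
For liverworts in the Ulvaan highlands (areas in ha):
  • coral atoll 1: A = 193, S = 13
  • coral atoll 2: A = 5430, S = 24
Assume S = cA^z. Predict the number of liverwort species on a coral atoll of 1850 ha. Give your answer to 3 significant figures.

z = ln(24/13) / ln(5430/193) = 0.6131 / 3.3370 = 0.1837
c = 13 / 193^0.1837 = 13 / 2.63 = 4.943
S₃ = 4.943 × 1850^0.1837 = 4.943 × 3.984 ≈ 19.69

19.7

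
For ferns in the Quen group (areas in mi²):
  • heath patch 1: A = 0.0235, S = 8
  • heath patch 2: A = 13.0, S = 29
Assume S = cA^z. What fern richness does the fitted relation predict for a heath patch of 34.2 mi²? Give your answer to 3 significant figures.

35.3

z = ln(29/8) / ln(13/0.0235) = 1.2879 / 6.3157 = 0.2039
c = 8 / 0.0235^0.2039 = 8 / 0.4654 = 17.19
S₃ = 17.19 × 34.2^0.2039 = 17.19 × 2.055 ≈ 35.32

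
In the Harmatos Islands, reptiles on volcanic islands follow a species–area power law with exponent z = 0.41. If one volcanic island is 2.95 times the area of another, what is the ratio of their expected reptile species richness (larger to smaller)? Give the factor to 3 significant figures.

S₂/S₁ = (A₂/A₁)^z = 2.95^0.41
ln(S₂/S₁) = 0.41 × ln 2.95 = 0.41 × 1.0818 = 0.4435
S₂/S₁ = e^0.4435 ≈ 1.558

1.56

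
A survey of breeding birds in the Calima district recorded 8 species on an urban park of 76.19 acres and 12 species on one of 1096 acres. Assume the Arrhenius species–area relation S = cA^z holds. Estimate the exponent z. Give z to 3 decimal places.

0.152

Taking logs: ln S = ln c + z ln A, so z = (ln S₂ − ln S₁)/(ln A₂ − ln A₁).
z = ln(12/8) / ln(1096/76.19) = ln(1.5) / ln(14.39) = 0.4055 / 2.6662 = 0.1521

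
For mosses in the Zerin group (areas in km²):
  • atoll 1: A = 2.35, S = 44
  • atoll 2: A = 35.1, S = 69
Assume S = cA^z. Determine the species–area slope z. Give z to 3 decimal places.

0.166

Taking logs: ln S = ln c + z ln A, so z = (ln S₂ − ln S₁)/(ln A₂ − ln A₁).
z = ln(69/44) / ln(35.1/2.35) = ln(1.568) / ln(14.94) = 0.4499 / 2.7038 = 0.1664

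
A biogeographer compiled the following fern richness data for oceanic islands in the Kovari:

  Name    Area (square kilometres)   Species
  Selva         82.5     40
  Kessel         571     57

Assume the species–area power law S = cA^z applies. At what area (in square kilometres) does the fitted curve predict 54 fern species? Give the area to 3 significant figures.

z = ln(57/40) / ln(571/82.5) = 0.3542 / 1.9346 = 0.1831
c = 40 / 82.5^0.1831 = 40 / 2.243 = 17.83
A = (54/17.83)^(1/0.1831) ⇒ ln A = ln(3.028)/0.1831 = 6.0521
A = e^6.0521 ≈ 425 square kilometres

425 square kilometres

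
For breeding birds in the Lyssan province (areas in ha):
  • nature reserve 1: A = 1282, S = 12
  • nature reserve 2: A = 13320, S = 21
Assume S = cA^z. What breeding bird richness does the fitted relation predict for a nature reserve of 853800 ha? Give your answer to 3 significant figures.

z = ln(21/12) / ln(13320/1282) = 0.5596 / 2.3408 = 0.2391
c = 12 / 1282^0.2391 = 12 / 5.533 = 2.169
S₃ = 2.169 × 853800^0.2391 = 2.169 × 26.18 ≈ 56.78

56.8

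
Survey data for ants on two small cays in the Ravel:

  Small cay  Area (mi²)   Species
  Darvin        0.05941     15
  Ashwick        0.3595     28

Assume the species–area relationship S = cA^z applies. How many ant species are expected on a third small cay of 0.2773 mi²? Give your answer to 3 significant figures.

25.6

z = ln(28/15) / ln(0.3595/0.05941) = 0.6242 / 1.8003 = 0.3467
c = 15 / 0.05941^0.3467 = 15 / 0.3757 = 39.92
S₃ = 39.92 × 0.2773^0.3467 = 39.92 × 0.641 ≈ 25.59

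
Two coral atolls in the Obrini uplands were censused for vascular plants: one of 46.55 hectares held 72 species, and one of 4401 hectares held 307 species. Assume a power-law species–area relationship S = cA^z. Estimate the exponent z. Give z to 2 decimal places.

0.32

Taking logs: ln S = ln c + z ln A, so z = (ln S₂ − ln S₁)/(ln A₂ − ln A₁).
z = ln(307/72) / ln(4401/46.55) = ln(4.264) / ln(94.54) = 1.4502 / 4.5491 = 0.3188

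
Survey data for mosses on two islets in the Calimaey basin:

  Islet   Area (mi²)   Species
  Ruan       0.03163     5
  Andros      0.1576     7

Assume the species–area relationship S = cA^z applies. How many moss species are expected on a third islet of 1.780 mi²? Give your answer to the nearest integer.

12

z = ln(7/5) / ln(0.1576/0.03163) = 0.3365 / 1.6060 = 0.2095
c = 5 / 0.03163^0.2095 = 5 / 0.485 = 10.31
S₃ = 10.31 × 1.78^0.2095 = 10.31 × 1.128 ≈ 11.63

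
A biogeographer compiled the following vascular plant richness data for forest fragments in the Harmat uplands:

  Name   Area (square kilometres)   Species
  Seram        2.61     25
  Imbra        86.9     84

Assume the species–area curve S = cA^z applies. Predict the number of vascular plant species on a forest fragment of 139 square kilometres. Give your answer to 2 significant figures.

99

z = ln(84/25) / ln(86.9/2.61) = 1.2119 / 3.5054 = 0.3457
c = 25 / 2.61^0.3457 = 25 / 1.393 = 17.94
S₃ = 17.94 × 139^0.3457 = 17.94 × 5.507 ≈ 98.81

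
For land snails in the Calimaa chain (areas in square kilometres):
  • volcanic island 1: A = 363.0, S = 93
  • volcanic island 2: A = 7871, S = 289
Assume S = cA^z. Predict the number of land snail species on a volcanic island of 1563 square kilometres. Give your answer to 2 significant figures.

160

z = ln(289/93) / ln(7871/363) = 1.1338 / 3.0765 = 0.3685
c = 93 / 363^0.3685 = 93 / 8.779 = 10.59
S₃ = 10.59 × 1563^0.3685 = 10.59 × 15.03 ≈ 159.3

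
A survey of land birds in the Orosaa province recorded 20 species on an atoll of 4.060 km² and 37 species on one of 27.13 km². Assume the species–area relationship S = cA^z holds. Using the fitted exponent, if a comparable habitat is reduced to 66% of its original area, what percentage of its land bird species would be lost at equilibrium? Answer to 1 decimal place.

12.6%

z = ln(37/20) / ln(27.13/4.06) = 0.6152 / 1.8995 = 0.3239
S_new/S_old = (A_new/A_old)^z = 0.66^0.3239 = exp(0.3239 × -0.4155) = 0.8741
Fraction lost = 1 − 0.8741 = 0.1259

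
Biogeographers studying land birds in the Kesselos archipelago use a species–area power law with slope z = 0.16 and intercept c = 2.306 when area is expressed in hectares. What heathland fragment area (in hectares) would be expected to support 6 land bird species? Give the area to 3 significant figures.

6 = 2.306 × A^0.16  ⇒  A^0.16 = 6/2.306 = 2.602
ln A = ln(2.602) / 0.16 = 0.9562 / 0.16 = 5.9765
A = e^5.9765 ≈ 394.1 hectares

394 hectares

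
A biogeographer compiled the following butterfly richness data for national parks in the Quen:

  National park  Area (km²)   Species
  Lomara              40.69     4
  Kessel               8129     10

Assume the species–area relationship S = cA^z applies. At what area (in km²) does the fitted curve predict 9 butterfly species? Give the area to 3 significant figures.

z = ln(10/4) / ln(8129/40.69) = 0.9163 / 5.2972 = 0.1730
c = 4 / 40.69^0.1730 = 4 / 1.898 = 2.107
A = (9/2.107)^(1/0.1730) ⇒ ln A = ln(4.272)/0.1730 = 8.3941
A = e^8.3941 ≈ 4421 km²

4420 km²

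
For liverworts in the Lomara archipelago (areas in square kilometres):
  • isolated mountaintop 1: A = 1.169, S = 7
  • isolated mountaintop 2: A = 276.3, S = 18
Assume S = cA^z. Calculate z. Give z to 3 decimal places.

0.173

Taking logs: ln S = ln c + z ln A, so z = (ln S₂ − ln S₁)/(ln A₂ − ln A₁).
z = ln(18/7) / ln(276.3/1.169) = ln(2.571) / ln(236.4) = 0.9445 / 5.4653 = 0.1728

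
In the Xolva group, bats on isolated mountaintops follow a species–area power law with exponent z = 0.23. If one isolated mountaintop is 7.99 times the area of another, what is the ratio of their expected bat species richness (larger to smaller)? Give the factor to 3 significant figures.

1.61

S₂/S₁ = (A₂/A₁)^z = 7.99^0.23
ln(S₂/S₁) = 0.23 × ln 7.99 = 0.23 × 2.0782 = 0.4780
S₂/S₁ = e^0.4780 ≈ 1.613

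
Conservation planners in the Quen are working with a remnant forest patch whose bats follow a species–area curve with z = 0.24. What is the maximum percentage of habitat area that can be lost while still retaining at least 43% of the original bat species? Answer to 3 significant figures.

Need (A_new/A_old)^0.24 = 0.43, so A_new/A_old = 0.43^(1/0.24) = 0.43^4.167
ln(A_new/A_old) = ln 0.43 / 0.24 = -0.8440 / 0.24 = -3.5165
A_new/A_old = e^-3.5165 ≈ 0.0297
Fraction that can be lost = 1 − 0.0297 = 0.9703

97.0%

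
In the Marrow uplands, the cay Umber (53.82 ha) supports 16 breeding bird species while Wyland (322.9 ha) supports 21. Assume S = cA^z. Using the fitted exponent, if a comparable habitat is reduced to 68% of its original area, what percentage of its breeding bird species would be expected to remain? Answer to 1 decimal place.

z = ln(21/16) / ln(322.9/53.82) = 0.2719 / 1.7917 = 0.1518
S_new/S_old = (A_new/A_old)^z = 0.68^0.1518 = exp(0.1518 × -0.3857) = 0.9431

94.3%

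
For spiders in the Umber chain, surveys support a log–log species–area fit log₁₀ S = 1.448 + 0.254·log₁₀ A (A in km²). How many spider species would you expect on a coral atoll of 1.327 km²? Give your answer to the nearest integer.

S = 28.05 × 1.327^0.254
ln S = ln 28.05 + 0.254 × ln 1.327 = 3.3341 + 0.254 × 0.2829 = 3.4060
S = e^3.4060 ≈ 30.14

30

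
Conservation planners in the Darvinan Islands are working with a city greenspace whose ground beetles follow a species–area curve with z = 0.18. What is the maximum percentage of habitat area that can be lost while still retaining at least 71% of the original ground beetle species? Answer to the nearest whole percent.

85%

Need (A_new/A_old)^0.18 = 0.71, so A_new/A_old = 0.71^(1/0.18) = 0.71^5.556
ln(A_new/A_old) = ln 0.71 / 0.18 = -0.3425 / 0.18 = -1.9027
A_new/A_old = e^-1.9027 ≈ 0.1492
Fraction that can be lost = 1 − 0.1492 = 0.8508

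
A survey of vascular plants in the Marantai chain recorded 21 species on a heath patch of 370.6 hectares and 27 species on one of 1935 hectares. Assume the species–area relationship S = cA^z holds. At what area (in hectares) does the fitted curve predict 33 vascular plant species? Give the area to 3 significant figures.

z = ln(27/21) / ln(1935/370.6) = 0.2513 / 1.6527 = 0.1521
c = 21 / 370.6^0.1521 = 21 / 2.458 = 8.543
A = (33/8.543)^(1/0.1521) ⇒ ln A = ln(3.863)/0.1521 = 8.8875
A = e^8.8875 ≈ 7241 hectares

7240 hectares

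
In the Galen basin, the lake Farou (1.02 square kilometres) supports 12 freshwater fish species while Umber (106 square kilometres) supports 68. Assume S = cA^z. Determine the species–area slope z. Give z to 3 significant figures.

Taking logs: ln S = ln c + z ln A, so z = (ln S₂ − ln S₁)/(ln A₂ − ln A₁).
z = ln(68/12) / ln(106/1.02) = ln(5.667) / ln(103.9) = 1.7346 / 4.6436 = 0.3735

0.374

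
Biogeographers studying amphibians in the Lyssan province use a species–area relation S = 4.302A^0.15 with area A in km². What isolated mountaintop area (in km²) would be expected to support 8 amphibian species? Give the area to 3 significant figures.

8 = 4.302 × A^0.15  ⇒  A^0.15 = 8/4.302 = 1.86
ln A = ln(1.86) / 0.15 = 0.6204 / 0.15 = 4.1357
A = e^4.1357 ≈ 62.54 km²

62.5 km²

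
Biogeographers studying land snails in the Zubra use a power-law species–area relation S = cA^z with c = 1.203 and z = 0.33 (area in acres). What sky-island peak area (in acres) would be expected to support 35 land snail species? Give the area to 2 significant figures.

35 = 1.203 × A^0.33  ⇒  A^0.33 = 35/1.203 = 29.09
ln A = ln(29.09) / 0.33 = 3.3705 / 0.33 = 10.2137
A = e^10.2137 ≈ 27275 acres

27000 acres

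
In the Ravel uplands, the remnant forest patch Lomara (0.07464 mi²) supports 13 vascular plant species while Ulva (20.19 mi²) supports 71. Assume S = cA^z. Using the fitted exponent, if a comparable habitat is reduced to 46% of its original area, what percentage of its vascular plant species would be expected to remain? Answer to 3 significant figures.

79.0%

z = ln(71/13) / ln(20.19/0.07464) = 1.6977 / 5.6003 = 0.3032
S_new/S_old = (A_new/A_old)^z = 0.46^0.3032 = exp(0.3032 × -0.7765) = 0.7902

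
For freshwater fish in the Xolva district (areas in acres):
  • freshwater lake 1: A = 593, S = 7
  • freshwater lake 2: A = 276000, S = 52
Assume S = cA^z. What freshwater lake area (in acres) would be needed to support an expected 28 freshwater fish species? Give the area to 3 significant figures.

41400 acres

z = ln(52/7) / ln(276000/593) = 2.0053 / 6.1430 = 0.3264
c = 7 / 593^0.3264 = 7 / 8.04 = 0.8707
A = (28/0.8707)^(1/0.3264) ⇒ ln A = ln(32.16)/0.3264 = 10.6318
A = e^10.6318 ≈ 41434 acres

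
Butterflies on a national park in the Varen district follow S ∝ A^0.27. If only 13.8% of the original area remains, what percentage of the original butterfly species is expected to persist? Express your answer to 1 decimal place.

S_new/S_old = (A_new/A_old)^z = 0.138^0.27
= exp(0.27 × ln 0.138) = exp(0.27 × -1.9805) = exp(-0.5347) ≈ 0.5858

58.6%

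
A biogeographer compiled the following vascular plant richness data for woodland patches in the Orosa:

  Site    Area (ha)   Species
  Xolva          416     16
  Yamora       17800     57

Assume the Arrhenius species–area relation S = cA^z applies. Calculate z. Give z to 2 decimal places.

Taking logs: ln S = ln c + z ln A, so z = (ln S₂ − ln S₁)/(ln A₂ − ln A₁).
z = ln(57/16) / ln(17800/416) = ln(3.562) / ln(42.79) = 1.2705 / 3.7563 = 0.3382

0.34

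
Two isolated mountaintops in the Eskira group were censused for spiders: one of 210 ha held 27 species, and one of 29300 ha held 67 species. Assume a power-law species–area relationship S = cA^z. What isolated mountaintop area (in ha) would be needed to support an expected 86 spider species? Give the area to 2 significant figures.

110000 ha

z = ln(67/27) / ln(29300/210) = 0.9089 / 4.9382 = 0.1840
c = 27 / 210^0.1840 = 27 / 2.675 = 10.09
A = (86/10.09)^(1/0.1840) ⇒ ln A = ln(8.522)/0.1840 = 11.6418
A = e^11.6418 ≈ 113758 ha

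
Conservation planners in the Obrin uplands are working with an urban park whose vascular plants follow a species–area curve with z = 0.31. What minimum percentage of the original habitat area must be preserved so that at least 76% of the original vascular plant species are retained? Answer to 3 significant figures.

41.3%

Need (A_new/A_old)^0.31 = 0.76, so A_new/A_old = 0.76^(1/0.31) = 0.76^3.226
ln(A_new/A_old) = ln 0.76 / 0.31 = -0.2744 / 0.31 = -0.8853
A_new/A_old = e^-0.8853 ≈ 0.4126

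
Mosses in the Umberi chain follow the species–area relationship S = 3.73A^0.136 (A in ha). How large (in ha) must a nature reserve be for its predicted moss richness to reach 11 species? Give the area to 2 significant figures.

2800 ha

11 = 3.73 × A^0.136  ⇒  A^0.136 = 11/3.73 = 2.949
ln A = ln(2.949) / 0.136 = 1.0815 / 0.136 = 7.9521
A = e^7.9521 ≈ 2842 ha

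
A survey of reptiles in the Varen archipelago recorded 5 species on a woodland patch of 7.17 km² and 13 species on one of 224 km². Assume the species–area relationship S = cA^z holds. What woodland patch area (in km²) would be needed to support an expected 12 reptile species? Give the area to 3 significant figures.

z = ln(13/5) / ln(224/7.17) = 0.9555 / 3.4417 = 0.2776
c = 5 / 7.17^0.2776 = 5 / 1.728 = 2.894
A = (12/2.894)^(1/0.2776) ⇒ ln A = ln(4.147)/0.2776 = 5.1233
A = e^5.1233 ≈ 167.9 km²

168 km²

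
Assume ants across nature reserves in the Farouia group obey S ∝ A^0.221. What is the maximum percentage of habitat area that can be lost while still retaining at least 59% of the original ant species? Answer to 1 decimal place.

90.8%

Need (A_new/A_old)^0.221 = 0.59, so A_new/A_old = 0.59^(1/0.221) = 0.59^4.525
ln(A_new/A_old) = ln 0.59 / 0.221 = -0.5276 / 0.221 = -2.3875
A_new/A_old = e^-2.3875 ≈ 0.09186
Fraction that can be lost = 1 − 0.09186 = 0.9081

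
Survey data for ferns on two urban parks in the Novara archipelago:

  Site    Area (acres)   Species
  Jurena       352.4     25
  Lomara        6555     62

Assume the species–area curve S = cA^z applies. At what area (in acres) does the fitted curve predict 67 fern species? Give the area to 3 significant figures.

z = ln(62/25) / ln(6555/352.4) = 0.9083 / 2.9232 = 0.3107
c = 25 / 352.4^0.3107 = 25 / 6.186 = 4.042
A = (67/4.042)^(1/0.3107) ⇒ ln A = ln(16.58)/0.3107 = 9.0376
A = e^9.0376 ≈ 8414 acres

8410 acres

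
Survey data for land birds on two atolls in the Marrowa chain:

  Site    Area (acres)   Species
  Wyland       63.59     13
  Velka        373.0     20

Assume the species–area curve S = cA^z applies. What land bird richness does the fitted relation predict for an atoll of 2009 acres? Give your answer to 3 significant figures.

z = ln(20/13) / ln(373/63.59) = 0.4308 / 1.7691 = 0.2435
c = 13 / 63.59^0.2435 = 13 / 2.749 = 4.73
S₃ = 4.73 × 2009^0.2435 = 4.73 × 6.372 ≈ 30.14

30.1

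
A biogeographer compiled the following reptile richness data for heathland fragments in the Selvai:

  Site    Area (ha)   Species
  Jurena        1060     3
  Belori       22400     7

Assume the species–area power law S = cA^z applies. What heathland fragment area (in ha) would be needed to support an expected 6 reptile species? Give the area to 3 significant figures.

12900 ha

z = ln(7/3) / ln(22400/1060) = 0.8473 / 3.0508 = 0.2777
c = 3 / 1060^0.2777 = 3 / 6.922 = 0.4334
A = (6/0.4334)^(1/0.2777) ⇒ ln A = ln(13.84)/0.2777 = 9.4618
A = e^9.4618 ≈ 12859 ha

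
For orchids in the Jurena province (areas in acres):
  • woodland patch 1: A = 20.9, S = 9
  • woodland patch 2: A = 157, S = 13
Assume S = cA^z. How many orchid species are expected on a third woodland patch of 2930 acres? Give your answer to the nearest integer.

22

z = ln(13/9) / ln(157/20.9) = 0.3677 / 2.0165 = 0.1824
c = 9 / 20.9^0.1824 = 9 / 1.741 = 5.17
S₃ = 5.17 × 2930^0.1824 = 5.17 × 4.288 ≈ 22.17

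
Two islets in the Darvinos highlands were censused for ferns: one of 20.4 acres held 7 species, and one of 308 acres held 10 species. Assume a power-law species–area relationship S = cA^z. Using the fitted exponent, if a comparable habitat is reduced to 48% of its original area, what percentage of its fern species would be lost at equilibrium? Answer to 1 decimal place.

z = ln(10/7) / ln(308/20.4) = 0.3567 / 2.7146 = 0.1314
S_new/S_old = (A_new/A_old)^z = 0.48^0.1314 = exp(0.1314 × -0.7340) = 0.9081
Fraction lost = 1 − 0.9081 = 0.09193

9.2%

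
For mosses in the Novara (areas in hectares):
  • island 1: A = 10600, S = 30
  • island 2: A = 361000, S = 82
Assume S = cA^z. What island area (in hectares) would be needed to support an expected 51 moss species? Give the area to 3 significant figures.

68200 hectares

z = ln(82/30) / ln(361000/10600) = 1.0055 / 3.5280 = 0.2850
c = 30 / 10600^0.2850 = 30 / 14.04 = 2.137
A = (51/2.137)^(1/0.2850) ⇒ ln A = ln(23.86)/0.2850 = 11.1304
A = e^11.1304 ≈ 68214 hectares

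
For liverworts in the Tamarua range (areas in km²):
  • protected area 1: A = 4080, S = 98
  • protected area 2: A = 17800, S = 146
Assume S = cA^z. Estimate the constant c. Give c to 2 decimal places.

10.33

z = ln(S₂/S₁) / ln(A₂/A₁) = ln(146/98) / ln(17800/4080) = 0.3986 / 1.4731 = 0.2706
c = S₁ / A₁^z = 98 / 4080^0.2706 = 98 / 9.486 = 10.33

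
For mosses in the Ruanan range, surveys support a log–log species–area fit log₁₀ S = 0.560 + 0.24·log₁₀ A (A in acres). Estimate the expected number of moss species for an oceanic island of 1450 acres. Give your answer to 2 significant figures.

21

S = 3.631 × 1450^0.24 = 3.631 × 5.738 ≈ 20.83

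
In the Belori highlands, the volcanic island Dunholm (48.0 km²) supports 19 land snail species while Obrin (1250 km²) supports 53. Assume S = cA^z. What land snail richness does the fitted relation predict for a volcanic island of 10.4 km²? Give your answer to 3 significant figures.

z = ln(53/19) / ln(1250/48) = 1.0259 / 3.2597 = 0.3147
c = 19 / 48^0.3147 = 19 / 3.381 = 5.619
S₃ = 5.619 × 10.4^0.3147 = 5.619 × 2.09 ≈ 11.74

11.7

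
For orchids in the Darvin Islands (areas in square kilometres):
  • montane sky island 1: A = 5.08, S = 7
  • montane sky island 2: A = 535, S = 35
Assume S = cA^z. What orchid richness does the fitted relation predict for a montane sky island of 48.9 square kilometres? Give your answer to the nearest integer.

15

z = ln(35/7) / ln(535/5.08) = 1.6094 / 4.6570 = 0.3456
c = 7 / 5.08^0.3456 = 7 / 1.754 = 3.992
S₃ = 3.992 × 48.9^0.3456 = 3.992 × 3.836 ≈ 15.31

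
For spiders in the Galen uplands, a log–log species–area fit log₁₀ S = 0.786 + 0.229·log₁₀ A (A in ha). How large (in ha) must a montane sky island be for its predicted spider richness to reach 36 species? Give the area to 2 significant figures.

2300 ha

36 = 6.109 × A^0.229  ⇒  A^0.229 = 36/6.109 = 5.893
ln A = ln(5.893) / 0.229 = 1.7737 / 0.229 = 7.7454
A = e^7.7454 ≈ 2311 ha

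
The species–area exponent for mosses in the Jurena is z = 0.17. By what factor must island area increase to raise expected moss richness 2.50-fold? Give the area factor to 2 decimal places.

219.19

(A₂/A₁)^0.17 = 2.5, so A₂/A₁ = 2.5^(1/0.17) = 2.5^5.882
ln(A₂/A₁) = ln 2.5 / 0.17 = 0.9163 / 0.17 = 5.3899
A₂/A₁ = e^5.3899 ≈ 219.2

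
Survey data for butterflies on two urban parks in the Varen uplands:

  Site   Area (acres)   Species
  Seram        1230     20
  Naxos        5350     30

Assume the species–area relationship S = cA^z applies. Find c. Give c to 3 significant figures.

z = ln(S₂/S₁) / ln(A₂/A₁) = ln(30/20) / ln(5350/1230) = 0.4055 / 1.4701 = 0.2758
c = S₁ / A₁^z = 20 / 1230^0.2758 = 20 / 7.116 = 2.811

2.81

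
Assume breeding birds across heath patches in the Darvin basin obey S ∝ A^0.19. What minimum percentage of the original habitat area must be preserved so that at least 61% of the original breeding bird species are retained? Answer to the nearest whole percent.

Need (A_new/A_old)^0.19 = 0.61, so A_new/A_old = 0.61^(1/0.19) = 0.61^5.263
ln(A_new/A_old) = ln 0.61 / 0.19 = -0.4943 / 0.19 = -2.6016
A_new/A_old = e^-2.6016 ≈ 0.07416

7%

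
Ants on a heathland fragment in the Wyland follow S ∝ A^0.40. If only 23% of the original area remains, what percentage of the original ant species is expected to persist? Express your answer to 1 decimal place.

55.6%

S_new/S_old = (A_new/A_old)^z = 0.23^0.4
= exp(0.4 × ln 0.23) = exp(0.4 × -1.4697) = exp(-0.5879) ≈ 0.5555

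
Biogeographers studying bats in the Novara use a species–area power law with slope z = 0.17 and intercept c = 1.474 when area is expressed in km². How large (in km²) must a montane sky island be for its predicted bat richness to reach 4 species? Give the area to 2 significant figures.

4 = 1.474 × A^0.17  ⇒  A^0.17 = 4/1.474 = 2.714
ln A = ln(2.714) / 0.17 = 0.9983 / 0.17 = 5.8724
A = e^5.8724 ≈ 355.1 km²

360 km²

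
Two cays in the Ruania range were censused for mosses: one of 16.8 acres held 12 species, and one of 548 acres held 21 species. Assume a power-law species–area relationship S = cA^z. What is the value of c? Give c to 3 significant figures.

z = ln(S₂/S₁) / ln(A₂/A₁) = ln(21/12) / ln(548/16.8) = 0.5596 / 3.4849 = 0.1606
c = S₁ / A₁^z = 12 / 16.8^0.1606 = 12 / 1.573 = 7.628

7.63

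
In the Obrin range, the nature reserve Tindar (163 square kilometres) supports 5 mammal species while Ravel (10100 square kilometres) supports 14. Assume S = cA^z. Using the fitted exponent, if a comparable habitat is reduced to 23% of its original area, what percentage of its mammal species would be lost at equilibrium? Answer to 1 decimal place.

z = ln(14/5) / ln(10100/163) = 1.0296 / 4.1265 = 0.2495
S_new/S_old = (A_new/A_old)^z = 0.23^0.2495 = exp(0.2495 × -1.4697) = 0.693
Fraction lost = 1 − 0.693 = 0.307

30.7%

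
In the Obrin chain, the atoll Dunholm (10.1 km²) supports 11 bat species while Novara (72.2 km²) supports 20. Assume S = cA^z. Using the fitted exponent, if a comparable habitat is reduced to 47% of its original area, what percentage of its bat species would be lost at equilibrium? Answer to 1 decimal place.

20.5%

z = ln(20/11) / ln(72.2/10.1) = 0.5978 / 1.9669 = 0.3039
S_new/S_old = (A_new/A_old)^z = 0.47^0.3039 = exp(0.3039 × -0.7550) = 0.7949
Fraction lost = 1 − 0.7949 = 0.2051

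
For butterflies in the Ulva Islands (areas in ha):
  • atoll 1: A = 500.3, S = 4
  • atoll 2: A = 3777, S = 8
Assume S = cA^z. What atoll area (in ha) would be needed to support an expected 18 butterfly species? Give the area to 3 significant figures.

40200 ha

z = ln(8/4) / ln(3777/500.3) = 0.6931 / 2.0215 = 0.3429
c = 4 / 500.3^0.3429 = 4 / 8.424 = 0.4748
A = (18/0.4748)^(1/0.3429) ⇒ ln A = ln(37.91)/0.3429 = 10.6017
A = e^10.6017 ≈ 40202 ha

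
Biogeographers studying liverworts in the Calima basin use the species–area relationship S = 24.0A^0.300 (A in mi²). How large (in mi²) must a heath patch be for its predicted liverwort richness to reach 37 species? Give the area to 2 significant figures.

4.2 mi²

37 = 24 × A^0.3  ⇒  A^0.3 = 37/24 = 1.542
ln A = ln(1.542) / 0.3 = 0.4329 / 0.3 = 1.4429
A = e^1.4429 ≈ 4.233 mi²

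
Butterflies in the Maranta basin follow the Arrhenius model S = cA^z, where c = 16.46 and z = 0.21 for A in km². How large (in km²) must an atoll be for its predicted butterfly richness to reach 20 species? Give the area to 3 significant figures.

20 = 16.46 × A^0.21  ⇒  A^0.21 = 20/16.46 = 1.215
ln A = ln(1.215) / 0.21 = 0.1948 / 0.21 = 0.9276
A = e^0.9276 ≈ 2.528 km²

2.53 km²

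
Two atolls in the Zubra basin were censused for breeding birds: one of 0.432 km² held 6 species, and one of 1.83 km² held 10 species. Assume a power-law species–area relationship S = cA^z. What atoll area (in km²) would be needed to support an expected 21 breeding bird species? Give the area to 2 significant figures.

15 km²

z = ln(10/6) / ln(1.83/0.432) = 0.5108 / 1.4436 = 0.3538
c = 6 / 0.432^0.3538 = 6 / 0.7431 = 8.075
A = (21/8.075)^(1/0.3538) ⇒ ln A = ln(2.601)/0.3538 = 2.7011
A = e^2.7011 ≈ 14.9 km²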